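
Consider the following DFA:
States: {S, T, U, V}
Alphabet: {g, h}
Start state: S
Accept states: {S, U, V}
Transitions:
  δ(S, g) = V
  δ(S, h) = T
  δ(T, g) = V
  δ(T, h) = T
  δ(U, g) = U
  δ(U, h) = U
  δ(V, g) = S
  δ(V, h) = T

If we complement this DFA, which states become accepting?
Complement accept states = All states \ Original accept states
= {S, T, U, V} \ {S, U, V}
{T}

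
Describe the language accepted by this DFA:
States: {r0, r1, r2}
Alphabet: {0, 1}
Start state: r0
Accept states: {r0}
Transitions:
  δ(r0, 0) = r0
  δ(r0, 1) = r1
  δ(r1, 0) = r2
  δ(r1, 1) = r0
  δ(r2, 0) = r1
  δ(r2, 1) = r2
Testing a few strings:
  '0000' → accept
  '001' → reject
  '011' → accept
  '0001' → reject
State roles: r0=value ≡ 0 (mod 3); r1=value ≡ 1 (mod 3); r2=value ≡ 2 (mod 3)
All binary strings representing a multiple of 3 (read in base 2; leading zeros allowed and ε counts as 0)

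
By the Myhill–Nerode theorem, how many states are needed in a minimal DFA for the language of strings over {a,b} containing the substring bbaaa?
By Myhill–Nerode, count the distinguishable equivalence classes: 6 classes — one per longest suffix of the input that is a prefix of 'bbaaa' (lengths 0 through 4), plus an absorbing 'already seen bbaaa' class.
6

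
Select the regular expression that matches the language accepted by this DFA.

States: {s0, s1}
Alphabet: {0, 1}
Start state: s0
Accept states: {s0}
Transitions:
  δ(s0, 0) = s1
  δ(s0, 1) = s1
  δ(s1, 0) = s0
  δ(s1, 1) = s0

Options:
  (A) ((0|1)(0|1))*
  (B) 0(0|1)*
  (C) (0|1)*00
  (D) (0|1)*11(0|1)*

Check each option against the DFA on short strings; one disagreement eliminates an option:
  (A) ((0|1)(0|1))*: agrees with the DFA on every string of length ≤ 6
  (B) 0(0|1)*: on ε the DFA stays in s0 and accepts (s0 ∈ Accept), but the regex does not match it → eliminate
  (C) (0|1)*00: on ε the DFA stays in s0 and accepts (s0 ∈ Accept), but the regex does not match it → eliminate
  (D) (0|1)*11(0|1)*: on ε the DFA stays in s0 and accepts (s0 ∈ Accept), but the regex does not match it → eliminate
Only (A) is consistent with the DFA.
(A) ((0|1)(0|1))*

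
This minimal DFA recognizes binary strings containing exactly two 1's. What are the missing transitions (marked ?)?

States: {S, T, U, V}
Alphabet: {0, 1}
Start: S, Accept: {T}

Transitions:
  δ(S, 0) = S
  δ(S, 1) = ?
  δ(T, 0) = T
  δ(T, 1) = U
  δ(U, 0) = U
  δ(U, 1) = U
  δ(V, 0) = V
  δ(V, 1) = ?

From the language and accept set, identify what each state tracks — S: zero 1's; T: two 1's; U: ≥ three 1's (dead); V: one 1.
Each missing δ(q, a) is the state matching the new tracked value after reading a.
δ(S, 1) = V; δ(V, 1) = T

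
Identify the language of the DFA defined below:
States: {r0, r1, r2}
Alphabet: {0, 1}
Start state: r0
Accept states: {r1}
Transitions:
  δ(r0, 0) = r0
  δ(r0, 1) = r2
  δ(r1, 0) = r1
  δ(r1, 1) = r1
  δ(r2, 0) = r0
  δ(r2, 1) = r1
Testing a few strings:
  '000' → reject
  '1111' → accept
  '01' → reject
  '0' → reject
State roles: r0=no progress toward 11; r1=substring 11 seen; r2=one trailing 1
All binary strings containing the substring 11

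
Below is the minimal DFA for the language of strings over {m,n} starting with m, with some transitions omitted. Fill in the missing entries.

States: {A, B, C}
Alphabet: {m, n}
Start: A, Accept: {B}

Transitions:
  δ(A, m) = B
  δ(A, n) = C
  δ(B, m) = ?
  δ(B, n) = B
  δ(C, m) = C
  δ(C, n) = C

From the language and accept set, identify what each state tracks — A: no input read; B: started with m; C: started with n (dead).
Each missing δ(q, a) is the state matching the new tracked value after reading a.
δ(B, m) = B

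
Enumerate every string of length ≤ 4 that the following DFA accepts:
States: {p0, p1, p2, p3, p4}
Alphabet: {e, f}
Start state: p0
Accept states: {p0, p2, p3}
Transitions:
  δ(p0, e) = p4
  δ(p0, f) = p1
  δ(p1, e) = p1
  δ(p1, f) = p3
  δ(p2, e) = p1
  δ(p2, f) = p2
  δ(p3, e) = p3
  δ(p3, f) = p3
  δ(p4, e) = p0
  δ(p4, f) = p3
ε, ee, ef, ff, efe, eff, fef, ffe, fff, eeee, eeef, eeff, efee, efef, effe, efff, feef, fefe, feff, ffee, ffef, fffe, ffff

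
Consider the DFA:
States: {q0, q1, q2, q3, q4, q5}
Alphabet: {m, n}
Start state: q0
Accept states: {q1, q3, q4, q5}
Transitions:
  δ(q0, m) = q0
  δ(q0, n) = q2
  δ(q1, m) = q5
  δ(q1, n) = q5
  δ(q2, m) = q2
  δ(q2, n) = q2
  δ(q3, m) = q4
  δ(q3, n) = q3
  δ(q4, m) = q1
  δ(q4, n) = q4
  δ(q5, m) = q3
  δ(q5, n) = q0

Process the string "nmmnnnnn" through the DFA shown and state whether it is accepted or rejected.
Processing string "nmmnnnnn":
  q0 --n--> q2
  q2 --m--> q2
  q2 --m--> q2
  q2 --n--> q2
  q2 --n--> q2
  q2 --n--> q2
  q2 --n--> q2
  q2 --n--> q2
Final state: q2
Accept states: {q1, q3, q4, q5}
No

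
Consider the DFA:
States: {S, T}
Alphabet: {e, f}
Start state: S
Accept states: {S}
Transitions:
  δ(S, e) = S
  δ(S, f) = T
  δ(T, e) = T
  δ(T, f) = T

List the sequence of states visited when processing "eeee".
read 'e': S → S
  read 'e': S → S
  read 'e': S → S
  read 'e': S → S
S -> S -> S -> S -> S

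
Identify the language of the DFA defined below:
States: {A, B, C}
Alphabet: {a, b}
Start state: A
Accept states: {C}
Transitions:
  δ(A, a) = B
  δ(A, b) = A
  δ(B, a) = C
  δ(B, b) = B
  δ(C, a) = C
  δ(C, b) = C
Testing a few strings:
  'b' → reject
  'abba' → accept
  'ba' → reject
  'a' → reject
State roles: A=zero a's seen; B=one a seen; C=≥ two a's seen
All strings over {a,b} containing at least two a's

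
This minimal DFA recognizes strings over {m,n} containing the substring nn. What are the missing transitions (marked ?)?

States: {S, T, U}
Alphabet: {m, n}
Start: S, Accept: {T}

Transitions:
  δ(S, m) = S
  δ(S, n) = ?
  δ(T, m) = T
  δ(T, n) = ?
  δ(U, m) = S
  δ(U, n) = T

From the language and accept set, identify what each state tracks — S: no progress toward nn; T: substring nn seen; U: one trailing n.
Each missing δ(q, a) is the state matching the new tracked value after reading a.
δ(S, n) = U; δ(T, n) = T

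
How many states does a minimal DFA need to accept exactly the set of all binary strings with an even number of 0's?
By Myhill–Nerode, count the distinguishable equivalence classes: two classes — parity of the count of 0's.
2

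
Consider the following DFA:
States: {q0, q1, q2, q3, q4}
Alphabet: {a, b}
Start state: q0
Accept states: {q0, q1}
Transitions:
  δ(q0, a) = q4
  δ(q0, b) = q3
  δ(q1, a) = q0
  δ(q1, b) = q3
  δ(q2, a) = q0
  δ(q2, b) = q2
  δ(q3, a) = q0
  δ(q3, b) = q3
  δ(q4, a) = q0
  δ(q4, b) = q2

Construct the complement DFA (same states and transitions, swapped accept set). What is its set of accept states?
Complement accept states = All states \ Original accept states
= {q0, q1, q2, q3, q4} \ {q0, q1}
{q2, q3, q4}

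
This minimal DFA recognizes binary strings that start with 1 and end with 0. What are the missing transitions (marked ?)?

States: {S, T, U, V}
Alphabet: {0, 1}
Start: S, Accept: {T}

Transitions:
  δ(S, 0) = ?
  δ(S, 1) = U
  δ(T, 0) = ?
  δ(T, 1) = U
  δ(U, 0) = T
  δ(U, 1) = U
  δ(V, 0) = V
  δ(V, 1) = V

From the language and accept set, identify what each state tracks — S: no input read; T: started with 1, last symbol 0; U: started with 1, last symbol 1; V: started with 0 (dead).
Each missing δ(q, a) is the state matching the new tracked value after reading a.
δ(S, 0) = V; δ(T, 0) = T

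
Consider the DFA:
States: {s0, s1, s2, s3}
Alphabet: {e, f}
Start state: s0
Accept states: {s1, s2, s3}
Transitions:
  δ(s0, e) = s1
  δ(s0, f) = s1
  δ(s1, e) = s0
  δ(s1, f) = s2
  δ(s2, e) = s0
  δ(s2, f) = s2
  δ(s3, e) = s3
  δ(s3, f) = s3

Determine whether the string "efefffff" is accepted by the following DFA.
Processing string "efefffff":
  s0 --e--> s1
  s1 --f--> s2
  s2 --e--> s0
  s0 --f--> s1
  s1 --f--> s2
  s2 --f--> s2
  s2 --f--> s2
  s2 --f--> s2
Final state: s2
Accept states: {s1, s2, s3}
Yes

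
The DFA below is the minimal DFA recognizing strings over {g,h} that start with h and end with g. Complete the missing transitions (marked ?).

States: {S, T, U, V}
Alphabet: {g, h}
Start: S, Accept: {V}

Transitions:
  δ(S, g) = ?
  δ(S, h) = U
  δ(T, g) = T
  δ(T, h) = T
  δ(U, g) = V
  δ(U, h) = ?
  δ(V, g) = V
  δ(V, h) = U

From the language and accept set, identify what each state tracks — S: no input read; T: started with g (dead); U: started with h, last symbol h; V: started with h, last symbol g.
Each missing δ(q, a) is the state matching the new tracked value after reading a.
δ(S, g) = T; δ(U, h) = U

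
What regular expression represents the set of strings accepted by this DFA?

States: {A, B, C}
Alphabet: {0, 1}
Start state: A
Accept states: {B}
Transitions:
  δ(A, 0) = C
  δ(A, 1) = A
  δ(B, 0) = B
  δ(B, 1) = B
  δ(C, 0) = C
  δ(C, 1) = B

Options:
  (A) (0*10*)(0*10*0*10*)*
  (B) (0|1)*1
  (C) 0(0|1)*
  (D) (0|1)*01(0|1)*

Check each option against the DFA on short strings; one disagreement eliminates an option:
  (A) (0*10*)(0*10*0*10*)*: on '1' the DFA goes A → A and rejects (A ∉ Accept), but the regex matches it → eliminate
  (B) (0|1)*1: on '1' the DFA goes A → A and rejects (A ∉ Accept), but the regex matches it → eliminate
  (C) 0(0|1)*: on '0' the DFA goes A → C and rejects (C ∉ Accept), but the regex matches it → eliminate
  (D) (0|1)*01(0|1)*: agrees with the DFA on every string of length ≤ 6
Only (D) is consistent with the DFA.
(D) (0|1)*01(0|1)*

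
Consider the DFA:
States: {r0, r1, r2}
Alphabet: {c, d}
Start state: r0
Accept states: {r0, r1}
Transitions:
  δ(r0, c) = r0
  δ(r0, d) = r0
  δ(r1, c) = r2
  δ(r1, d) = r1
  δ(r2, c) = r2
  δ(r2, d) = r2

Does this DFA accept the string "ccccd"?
Processing string "ccccd":
  r0 --c--> r0
  r0 --c--> r0
  r0 --c--> r0
  r0 --c--> r0
  r0 --d--> r0
Final state: r0
Accept states: {r0, r1}
Yes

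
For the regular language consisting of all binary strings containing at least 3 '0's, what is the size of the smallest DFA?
By Myhill–Nerode, count the distinguishable equivalence classes: 4 classes — having seen 0, 1, 2, or ≥3 copies of '0'; any two classes i < j (j ≤ 3) are distinguished by the string 0^(3−j), which takes class j to 3 copies (accepted) but leaves class i below 3 (rejected).
4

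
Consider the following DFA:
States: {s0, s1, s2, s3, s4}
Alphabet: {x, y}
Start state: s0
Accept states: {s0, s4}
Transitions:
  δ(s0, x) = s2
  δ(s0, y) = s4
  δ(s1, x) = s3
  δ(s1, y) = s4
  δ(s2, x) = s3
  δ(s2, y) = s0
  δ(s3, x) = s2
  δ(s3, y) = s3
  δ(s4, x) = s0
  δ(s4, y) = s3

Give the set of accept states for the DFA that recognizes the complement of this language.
Complement accept states = All states \ Original accept states
= {s0, s1, s2, s3, s4} \ {s0, s4}
{s1, s2, s3}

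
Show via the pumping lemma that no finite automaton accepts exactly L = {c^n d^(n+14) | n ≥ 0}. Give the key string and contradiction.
Assume L is regular with pumping length p. Idea: pumping the c-block breaks the fixed offset of 14.
Choose s = c^p d^(p+14) ∈ L. By the pumping lemma, s = xyz with |xy| ≤ p, |y| > 0, so y = c^k with k ≥ 1. Then xy²z = c^(p+k) d^(p+14). For this to be in L we would need p+14 = (p+k)+14, i.e. k = 0, contradicting k ≥ 1. So xy²z ∉ L.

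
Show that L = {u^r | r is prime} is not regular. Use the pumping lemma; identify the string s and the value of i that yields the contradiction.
Assume L is regular with pumping length p. Idea: pumping by a suitable count produces a composite length.
Let q be a prime with q ≥ p and choose s = u^q ∈ L. By the pumping lemma, s = xyz with |xy| ≤ p, |y| = k ≥ 1. Take i = q+1: |xy^(q+1)z| = q + q·k = q(1+k). Since q ≥ 2 and 1+k ≥ 2, q(1+k) is composite, so xy^(q+1)z ∉ L.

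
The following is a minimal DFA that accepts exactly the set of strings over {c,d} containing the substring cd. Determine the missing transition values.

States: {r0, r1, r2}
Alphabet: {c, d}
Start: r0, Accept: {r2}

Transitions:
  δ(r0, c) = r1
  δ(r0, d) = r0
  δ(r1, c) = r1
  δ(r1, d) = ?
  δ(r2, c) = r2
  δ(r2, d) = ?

From the language and accept set, identify what each state tracks — r0: no c seen yet; r1: seen a c, waiting for d; r2: substring cd seen.
Each missing δ(q, a) is the state matching the new tracked value after reading a.
δ(r1, d) = r2; δ(r2, d) = r2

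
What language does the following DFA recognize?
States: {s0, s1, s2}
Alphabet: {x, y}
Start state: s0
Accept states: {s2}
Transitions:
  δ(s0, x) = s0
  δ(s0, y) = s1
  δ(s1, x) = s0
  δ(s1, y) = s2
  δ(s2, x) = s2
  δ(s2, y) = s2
Testing a few strings:
  'xxyx' → reject
  'xxyy' → accept
  'yyx' → accept
  'xy' → reject
State roles: s0=no progress toward yy; s1=one trailing y; s2=substring yy seen
All strings over {x,y} containing the substring yy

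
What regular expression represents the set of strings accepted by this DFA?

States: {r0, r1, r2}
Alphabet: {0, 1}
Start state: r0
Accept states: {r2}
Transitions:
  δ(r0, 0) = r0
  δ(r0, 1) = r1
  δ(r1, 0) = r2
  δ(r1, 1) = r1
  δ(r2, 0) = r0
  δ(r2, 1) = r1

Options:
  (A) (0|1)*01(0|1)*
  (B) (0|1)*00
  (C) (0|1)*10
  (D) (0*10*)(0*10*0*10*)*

Check each option against the DFA on short strings; one disagreement eliminates an option:
  (A) (0|1)*01(0|1)*: on '01' the DFA goes r0 → r0 → r1 and rejects (r1 ∉ Accept), but the regex matches it → eliminate
  (B) (0|1)*00: on '00' the DFA goes r0 → r0 → r0 and rejects (r0 ∉ Accept), but the regex matches it → eliminate
  (C) (0|1)*10: agrees with the DFA on every string of length ≤ 6
  (D) (0*10*)(0*10*0*10*)*: on '1' the DFA goes r0 → r1 and rejects (r1 ∉ Accept), but the regex matches it → eliminate
Only (C) is consistent with the DFA.
(C) (0|1)*10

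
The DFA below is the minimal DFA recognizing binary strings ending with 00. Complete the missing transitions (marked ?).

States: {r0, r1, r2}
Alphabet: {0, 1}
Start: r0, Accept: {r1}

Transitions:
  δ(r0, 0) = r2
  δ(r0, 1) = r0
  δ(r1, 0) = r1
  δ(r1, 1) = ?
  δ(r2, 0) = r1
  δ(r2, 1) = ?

From the language and accept set, identify what each state tracks — r0: last symbol not 0; r1: two trailing 0's; r2: one trailing 0.
Each missing δ(q, a) is the state matching the new tracked value after reading a.
δ(r1, 1) = r0; δ(r2, 1) = r0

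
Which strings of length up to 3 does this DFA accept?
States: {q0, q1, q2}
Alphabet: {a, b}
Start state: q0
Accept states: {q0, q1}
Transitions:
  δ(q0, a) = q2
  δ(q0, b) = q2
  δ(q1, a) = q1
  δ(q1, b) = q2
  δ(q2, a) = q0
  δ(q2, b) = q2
ε, aa, ba, aba, bba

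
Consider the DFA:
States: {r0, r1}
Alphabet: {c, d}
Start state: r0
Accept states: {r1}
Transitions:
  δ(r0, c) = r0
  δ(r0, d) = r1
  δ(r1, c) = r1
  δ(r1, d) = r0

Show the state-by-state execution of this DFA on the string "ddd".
read 'd': r0 → r1
  read 'd': r1 → r0
  read 'd': r0 → r1
r0 -> r1 -> r0 -> r1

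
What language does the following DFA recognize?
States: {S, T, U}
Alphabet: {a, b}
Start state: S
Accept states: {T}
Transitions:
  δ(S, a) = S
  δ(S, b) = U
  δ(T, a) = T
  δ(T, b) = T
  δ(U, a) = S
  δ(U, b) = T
Testing a few strings:
  'bbb' → accept
  'ba' → reject
  'abaa' → reject
  'bba' → accept
State roles: S=no progress toward bb; T=substring bb seen; U=one trailing b
All strings over {a,b} containing the substring bb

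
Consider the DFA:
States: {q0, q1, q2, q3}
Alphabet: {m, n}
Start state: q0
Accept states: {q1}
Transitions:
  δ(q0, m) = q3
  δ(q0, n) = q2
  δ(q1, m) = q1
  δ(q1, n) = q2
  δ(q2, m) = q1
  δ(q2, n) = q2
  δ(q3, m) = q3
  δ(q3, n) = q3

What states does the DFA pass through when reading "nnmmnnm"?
read 'n': q0 → q2
  read 'n': q2 → q2
  read 'm': q2 → q1
  read 'm': q1 → q1
  read 'n': q1 → q2
  read 'n': q2 → q2
  read 'm': q2 → q1
q0 -> q2 -> q2 -> q1 -> q1 -> q2 -> q2 -> q1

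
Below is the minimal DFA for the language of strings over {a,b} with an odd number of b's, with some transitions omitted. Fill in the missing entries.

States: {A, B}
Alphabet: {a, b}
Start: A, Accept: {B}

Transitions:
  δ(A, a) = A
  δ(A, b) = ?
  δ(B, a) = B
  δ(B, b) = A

From the language and accept set, identify what each state tracks — A: even number of b's so far; B: odd number of b's so far.
Each missing δ(q, a) is the state matching the new tracked value after reading a.
δ(A, b) = B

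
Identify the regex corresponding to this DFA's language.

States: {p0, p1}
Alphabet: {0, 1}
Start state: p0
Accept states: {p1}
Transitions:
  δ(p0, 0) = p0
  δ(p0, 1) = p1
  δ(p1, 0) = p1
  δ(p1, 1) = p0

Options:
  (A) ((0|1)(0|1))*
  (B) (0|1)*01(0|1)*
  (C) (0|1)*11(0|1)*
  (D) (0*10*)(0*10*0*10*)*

Check each option against the DFA on short strings; one disagreement eliminates an option:
  (A) ((0|1)(0|1))*: on ε the DFA stays in p0 and rejects (p0 ∉ Accept), but the regex matches it → eliminate
  (B) (0|1)*01(0|1)*: on '1' the DFA goes p0 → p1 and accepts (p1 ∈ Accept), but the regex does not match it → eliminate
  (C) (0|1)*11(0|1)*: on '1' the DFA goes p0 → p1 and accepts (p1 ∈ Accept), but the regex does not match it → eliminate
  (D) (0*10*)(0*10*0*10*)*: agrees with the DFA on every string of length ≤ 6
Only (D) is consistent with the DFA.
(D) (0*10*)(0*10*0*10*)*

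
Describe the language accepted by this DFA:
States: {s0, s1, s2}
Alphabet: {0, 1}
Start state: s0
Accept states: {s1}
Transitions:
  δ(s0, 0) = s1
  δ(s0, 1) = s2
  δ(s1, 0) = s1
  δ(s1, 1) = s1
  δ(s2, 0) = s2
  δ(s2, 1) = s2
Testing a few strings:
  '010' → accept
  '110' → reject
  '0' → accept
  '11' → reject
State roles: s0=no input read; s1=started with 0; s2=started with 1 (dead)
All binary strings starting with 0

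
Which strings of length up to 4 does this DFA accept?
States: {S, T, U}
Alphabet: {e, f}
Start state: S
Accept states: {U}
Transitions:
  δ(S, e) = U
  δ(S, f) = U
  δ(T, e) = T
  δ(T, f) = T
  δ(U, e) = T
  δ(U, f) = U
e, f, ef, ff, eff, fff, efff, ffff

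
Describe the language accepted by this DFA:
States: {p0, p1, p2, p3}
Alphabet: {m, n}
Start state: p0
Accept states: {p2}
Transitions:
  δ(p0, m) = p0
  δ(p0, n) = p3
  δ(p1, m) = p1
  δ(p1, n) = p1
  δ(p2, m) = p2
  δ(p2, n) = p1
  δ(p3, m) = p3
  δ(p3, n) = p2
Testing a few strings:
  'nnn' → reject
  'n' → reject
  'nmnn' → reject
  'mm' → reject
State roles: p0=zero n's; p1=≥ three n's (dead); p2=two n's; p3=one n
All strings over {m,n} containing exactly two n's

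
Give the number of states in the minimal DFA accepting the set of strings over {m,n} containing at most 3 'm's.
By Myhill–Nerode, count the distinguishable equivalence classes: 5 classes — having seen 0, 1, …, 3, or >3 copies of 'm'; counts 0 through 3 are accepting and >3 is dead.
5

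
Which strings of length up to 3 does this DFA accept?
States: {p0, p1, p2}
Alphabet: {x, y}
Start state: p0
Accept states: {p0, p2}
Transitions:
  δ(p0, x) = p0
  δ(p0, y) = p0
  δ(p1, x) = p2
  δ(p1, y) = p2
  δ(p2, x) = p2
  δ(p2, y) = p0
ε, x, y, xx, xy, yx, yy, xxx, xxy, xyx, xyy, yxx, yxy, yyx, yyy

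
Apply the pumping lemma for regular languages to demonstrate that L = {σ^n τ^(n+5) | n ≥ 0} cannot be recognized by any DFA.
Assume L is regular with pumping length p. Idea: pumping the σ-block breaks the fixed offset of 5.
Choose s = σ^p τ^(p+5) ∈ L. By the pumping lemma, s = xyz with |xy| ≤ p, |y| > 0, so y = σ^k with k ≥ 1. Then xy²z = σ^(p+k) τ^(p+5). For this to be in L we would need p+5 = (p+k)+5, i.e. k = 0, contradicting k ≥ 1. So xy²z ∉ L.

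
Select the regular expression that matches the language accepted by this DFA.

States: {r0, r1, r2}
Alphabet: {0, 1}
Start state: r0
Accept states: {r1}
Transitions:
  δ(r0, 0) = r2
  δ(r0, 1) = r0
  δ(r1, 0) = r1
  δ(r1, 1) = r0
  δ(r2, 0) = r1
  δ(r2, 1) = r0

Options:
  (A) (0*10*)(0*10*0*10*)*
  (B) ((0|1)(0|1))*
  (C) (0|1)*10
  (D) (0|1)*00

Check each option against the DFA on short strings; one disagreement eliminates an option:
  (A) (0*10*)(0*10*0*10*)*: on '1' the DFA goes r0 → r0 and rejects (r0 ∉ Accept), but the regex matches it → eliminate
  (B) ((0|1)(0|1))*: on ε the DFA stays in r0 and rejects (r0 ∉ Accept), but the regex matches it → eliminate
  (C) (0|1)*10: on '00' the DFA goes r0 → r2 → r1 and accepts (r1 ∈ Accept), but the regex does not match it → eliminate
  (D) (0|1)*00: agrees with the DFA on every string of length ≤ 6
Only (D) is consistent with the DFA.
(D) (0|1)*00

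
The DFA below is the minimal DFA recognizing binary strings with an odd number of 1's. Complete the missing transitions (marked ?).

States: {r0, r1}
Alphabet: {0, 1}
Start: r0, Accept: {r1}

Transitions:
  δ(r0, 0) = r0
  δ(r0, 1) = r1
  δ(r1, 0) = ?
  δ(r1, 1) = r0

From the language and accept set, identify what each state tracks — r0: even number of 1's so far; r1: odd number of 1's so far.
Each missing δ(q, a) is the state matching the new tracked value after reading a.
δ(r1, 0) = r1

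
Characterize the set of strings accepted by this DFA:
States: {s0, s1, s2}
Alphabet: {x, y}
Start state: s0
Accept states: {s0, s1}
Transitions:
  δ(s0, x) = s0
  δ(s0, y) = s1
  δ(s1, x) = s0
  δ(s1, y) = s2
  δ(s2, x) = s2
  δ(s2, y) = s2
Testing a few strings:
  'yyxy' → reject
  'xy' → accept
  'xyy' → reject
  'xxy' → accept
State roles: s0=last symbol not y (ok); s1=last symbol y (ok); s2=saw yy (dead)
All strings over {x,y} with no two consecutive y's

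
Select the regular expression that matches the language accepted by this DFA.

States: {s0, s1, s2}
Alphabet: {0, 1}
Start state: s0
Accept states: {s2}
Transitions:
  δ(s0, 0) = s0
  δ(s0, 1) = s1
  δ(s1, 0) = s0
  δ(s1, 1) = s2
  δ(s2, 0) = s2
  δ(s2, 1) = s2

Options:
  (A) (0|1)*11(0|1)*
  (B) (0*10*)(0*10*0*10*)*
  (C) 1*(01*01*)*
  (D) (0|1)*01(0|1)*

Check each option against the DFA on short strings; one disagreement eliminates an option:
  (A) (0|1)*11(0|1)*: agrees with the DFA on every string of length ≤ 6
  (B) (0*10*)(0*10*0*10*)*: on '1' the DFA goes s0 → s1 and rejects (s1 ∉ Accept), but the regex matches it → eliminate
  (C) 1*(01*01*)*: on ε the DFA stays in s0 and rejects (s0 ∉ Accept), but the regex matches it → eliminate
  (D) (0|1)*01(0|1)*: on '01' the DFA goes s0 → s0 → s1 and rejects (s1 ∉ Accept), but the regex matches it → eliminate
Only (A) is consistent with the DFA.
(A) (0|1)*11(0|1)*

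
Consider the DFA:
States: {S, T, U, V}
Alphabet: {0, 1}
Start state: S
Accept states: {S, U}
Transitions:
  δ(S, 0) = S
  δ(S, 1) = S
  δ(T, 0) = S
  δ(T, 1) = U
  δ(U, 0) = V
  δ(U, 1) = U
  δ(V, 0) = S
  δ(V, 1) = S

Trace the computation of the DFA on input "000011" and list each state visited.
read '0': S → S
  read '0': S → S
  read '0': S → S
  read '0': S → S
  read '1': S → S
  read '1': S → S
S -> S -> S -> S -> S -> S -> S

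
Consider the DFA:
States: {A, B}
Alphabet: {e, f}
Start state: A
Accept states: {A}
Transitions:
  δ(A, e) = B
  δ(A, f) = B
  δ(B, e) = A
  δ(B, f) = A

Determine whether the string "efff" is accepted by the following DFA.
Processing string "efff":
  A --e--> B
  B --f--> A
  A --f--> B
  B --f--> A
Final state: A
Accept states: {A}
Yes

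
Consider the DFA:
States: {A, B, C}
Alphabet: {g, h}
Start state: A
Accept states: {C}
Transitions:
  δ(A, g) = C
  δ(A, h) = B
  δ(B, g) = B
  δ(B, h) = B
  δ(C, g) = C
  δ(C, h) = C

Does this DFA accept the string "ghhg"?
Processing string "ghhg":
  A --g--> C
  C --h--> C
  C --h--> C
  C --g--> C
Final state: C
Accept states: {C}
Yes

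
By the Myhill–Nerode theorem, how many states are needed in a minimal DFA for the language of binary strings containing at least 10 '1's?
By Myhill–Nerode, count the distinguishable equivalence classes: 11 classes — having seen 0, 1, …, 9, or ≥10 copies of '1'; any two classes i < j (j ≤ 10) are distinguished by the string 1^(10−j), which takes class j to 10 copies (accepted) but leaves class i below 10 (rejected).
11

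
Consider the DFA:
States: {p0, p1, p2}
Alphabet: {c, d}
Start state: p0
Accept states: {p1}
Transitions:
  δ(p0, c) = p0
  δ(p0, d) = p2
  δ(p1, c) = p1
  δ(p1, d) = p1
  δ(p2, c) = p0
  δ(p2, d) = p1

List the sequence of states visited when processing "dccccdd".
read 'd': p0 → p2
  read 'c': p2 → p0
  read 'c': p0 → p0
  read 'c': p0 → p0
  read 'c': p0 → p0
  read 'd': p0 → p2
  read 'd': p2 → p1
p0 -> p2 -> p0 -> p0 -> p0 -> p0 -> p2 -> p1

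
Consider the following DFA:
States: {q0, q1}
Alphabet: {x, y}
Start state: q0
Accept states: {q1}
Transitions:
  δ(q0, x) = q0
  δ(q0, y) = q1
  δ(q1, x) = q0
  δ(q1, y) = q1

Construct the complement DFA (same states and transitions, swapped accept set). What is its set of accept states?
Complement accept states = All states \ Original accept states
= {q0, q1} \ {q1}
{q0}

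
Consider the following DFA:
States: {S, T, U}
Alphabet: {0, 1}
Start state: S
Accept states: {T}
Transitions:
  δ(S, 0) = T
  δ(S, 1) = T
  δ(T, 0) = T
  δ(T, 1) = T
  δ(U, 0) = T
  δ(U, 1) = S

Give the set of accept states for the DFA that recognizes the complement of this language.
Complement accept states = All states \ Original accept states
= {S, T, U} \ {T}
{S, U}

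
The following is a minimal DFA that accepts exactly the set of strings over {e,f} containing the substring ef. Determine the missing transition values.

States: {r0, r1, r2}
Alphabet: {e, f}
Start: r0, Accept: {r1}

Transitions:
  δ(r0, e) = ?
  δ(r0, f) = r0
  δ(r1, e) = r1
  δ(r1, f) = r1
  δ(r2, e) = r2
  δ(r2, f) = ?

From the language and accept set, identify what each state tracks — r0: no e seen yet; r1: substring ef seen; r2: seen a e, waiting for f.
Each missing δ(q, a) is the state matching the new tracked value after reading a.
δ(r0, e) = r2; δ(r2, f) = r1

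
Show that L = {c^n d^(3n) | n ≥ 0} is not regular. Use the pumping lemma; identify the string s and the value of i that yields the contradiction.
Assume L is regular with pumping length p. Idea: pumping the c-block breaks the 1:3 ratio.
Choose s = c^p d^(3p) (length 4p ≥ p). By the pumping lemma, s = xyz with |xy| ≤ p, |y| > 0, so y = c^k with k ≥ 1. Then xy²z = c^(p+k) d^(3p). For this to be in L we would need 3p = 3(p+k), i.e. 3k = 0, contradicting k ≥ 1. So xy²z ∉ L.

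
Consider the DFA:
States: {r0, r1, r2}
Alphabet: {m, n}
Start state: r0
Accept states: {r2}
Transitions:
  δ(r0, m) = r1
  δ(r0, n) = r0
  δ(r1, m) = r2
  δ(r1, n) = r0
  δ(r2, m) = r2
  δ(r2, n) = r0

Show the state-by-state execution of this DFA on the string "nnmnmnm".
read 'n': r0 → r0
  read 'n': r0 → r0
  read 'm': r0 → r1
  read 'n': r1 → r0
  read 'm': r0 → r1
  read 'n': r1 → r0
  read 'm': r0 → r1
r0 -> r0 -> r0 -> r1 -> r0 -> r1 -> r0 -> r1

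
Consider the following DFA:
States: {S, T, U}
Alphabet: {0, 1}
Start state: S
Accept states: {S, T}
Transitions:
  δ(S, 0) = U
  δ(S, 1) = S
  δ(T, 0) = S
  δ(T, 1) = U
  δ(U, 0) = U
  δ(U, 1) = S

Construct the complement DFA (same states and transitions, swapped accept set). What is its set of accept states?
Complement accept states = All states \ Original accept states
= {S, T, U} \ {S, T}
{U}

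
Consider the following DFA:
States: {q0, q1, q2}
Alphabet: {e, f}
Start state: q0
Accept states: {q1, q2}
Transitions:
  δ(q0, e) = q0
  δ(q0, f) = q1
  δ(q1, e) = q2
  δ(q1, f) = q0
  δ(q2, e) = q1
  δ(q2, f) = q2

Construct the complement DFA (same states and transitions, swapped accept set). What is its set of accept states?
Complement accept states = All states \ Original accept states
= {q0, q1, q2} \ {q1, q2}
{q0}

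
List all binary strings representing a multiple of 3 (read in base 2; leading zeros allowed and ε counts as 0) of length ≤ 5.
ε, 0, 00, 11, 000, 011, 110, 0000, 0011, 0110, 1001, 1100, 1111, 00000, 00011, 00110, 01001, 01100, 01111, 10010, 10101, 11000, 11011, 11110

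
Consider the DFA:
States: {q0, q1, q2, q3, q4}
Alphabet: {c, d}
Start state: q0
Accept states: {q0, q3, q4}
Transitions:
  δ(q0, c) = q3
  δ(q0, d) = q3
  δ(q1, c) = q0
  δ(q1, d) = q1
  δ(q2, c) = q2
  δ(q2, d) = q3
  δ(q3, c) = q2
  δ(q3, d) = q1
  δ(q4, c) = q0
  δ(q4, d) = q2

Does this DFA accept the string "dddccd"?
Processing string "dddccd":
  q0 --d--> q3
  q3 --d--> q1
  q1 --d--> q1
  q1 --c--> q0
  q0 --c--> q3
  q3 --d--> q1
Final state: q1
Accept states: {q0, q3, q4}
No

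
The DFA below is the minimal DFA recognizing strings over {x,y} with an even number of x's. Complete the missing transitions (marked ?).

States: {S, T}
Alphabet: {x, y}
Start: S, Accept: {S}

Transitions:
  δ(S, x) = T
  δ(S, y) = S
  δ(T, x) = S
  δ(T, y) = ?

From the language and accept set, identify what each state tracks — S: even number of x's so far; T: odd number of x's so far.
Each missing δ(q, a) is the state matching the new tracked value after reading a.
δ(T, y) = T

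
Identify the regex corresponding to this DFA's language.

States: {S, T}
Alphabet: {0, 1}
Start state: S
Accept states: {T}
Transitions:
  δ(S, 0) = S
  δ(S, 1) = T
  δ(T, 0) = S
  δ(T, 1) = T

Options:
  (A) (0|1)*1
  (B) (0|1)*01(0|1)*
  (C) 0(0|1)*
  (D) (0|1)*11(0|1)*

Check each option against the DFA on short strings; one disagreement eliminates an option:
  (A) (0|1)*1: agrees with the DFA on every string of length ≤ 6
  (B) (0|1)*01(0|1)*: on '1' the DFA goes S → T and accepts (T ∈ Accept), but the regex does not match it → eliminate
  (C) 0(0|1)*: on '0' the DFA goes S → S and rejects (S ∉ Accept), but the regex matches it → eliminate
  (D) (0|1)*11(0|1)*: on '1' the DFA goes S → T and accepts (T ∈ Accept), but the regex does not match it → eliminate
Only (A) is consistent with the DFA.
(A) (0|1)*1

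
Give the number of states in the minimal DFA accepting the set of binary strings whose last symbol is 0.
By Myhill–Nerode, count the distinguishable equivalence classes: 2^1 = 2 classes — the DFA must remember the last 1 symbol read; every pair of distinct length-1 suffixes is distinguishable by some continuation.
2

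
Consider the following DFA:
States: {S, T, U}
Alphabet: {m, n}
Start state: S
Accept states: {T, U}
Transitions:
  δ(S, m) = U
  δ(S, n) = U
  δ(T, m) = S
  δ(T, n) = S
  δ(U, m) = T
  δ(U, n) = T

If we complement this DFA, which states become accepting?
Complement accept states = All states \ Original accept states
= {S, T, U} \ {T, U}
{S}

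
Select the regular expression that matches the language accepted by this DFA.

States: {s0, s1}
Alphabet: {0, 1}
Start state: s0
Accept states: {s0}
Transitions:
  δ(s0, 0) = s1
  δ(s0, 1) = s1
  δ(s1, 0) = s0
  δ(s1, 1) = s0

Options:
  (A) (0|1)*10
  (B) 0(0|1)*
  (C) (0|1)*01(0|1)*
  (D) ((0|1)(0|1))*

Check each option against the DFA on short strings; one disagreement eliminates an option:
  (A) (0|1)*10: on ε the DFA stays in s0 and accepts (s0 ∈ Accept), but the regex does not match it → eliminate
  (B) 0(0|1)*: on ε the DFA stays in s0 and accepts (s0 ∈ Accept), but the regex does not match it → eliminate
  (C) (0|1)*01(0|1)*: on ε the DFA stays in s0 and accepts (s0 ∈ Accept), but the regex does not match it → eliminate
  (D) ((0|1)(0|1))*: agrees with the DFA on every string of length ≤ 6
Only (D) is consistent with the DFA.
(D) ((0|1)(0|1))*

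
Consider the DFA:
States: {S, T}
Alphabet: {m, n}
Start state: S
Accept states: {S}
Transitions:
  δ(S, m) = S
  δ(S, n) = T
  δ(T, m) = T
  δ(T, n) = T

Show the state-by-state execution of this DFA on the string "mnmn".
read 'm': S → S
  read 'n': S → T
  read 'm': T → T
  read 'n': T → T
S -> S -> T -> T -> T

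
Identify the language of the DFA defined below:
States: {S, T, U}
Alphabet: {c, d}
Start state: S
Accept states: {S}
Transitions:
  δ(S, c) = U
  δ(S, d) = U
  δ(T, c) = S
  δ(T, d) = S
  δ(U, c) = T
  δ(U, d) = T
Testing a few strings:
  'cd' → reject
  'ccd' → accept
  'c' → reject
  'dc' → reject
State roles: S=length ≡ 0 (mod 3); T=length ≡ 2 (mod 3); U=length ≡ 1 (mod 3)
All strings over {c,d} whose length is a multiple of 3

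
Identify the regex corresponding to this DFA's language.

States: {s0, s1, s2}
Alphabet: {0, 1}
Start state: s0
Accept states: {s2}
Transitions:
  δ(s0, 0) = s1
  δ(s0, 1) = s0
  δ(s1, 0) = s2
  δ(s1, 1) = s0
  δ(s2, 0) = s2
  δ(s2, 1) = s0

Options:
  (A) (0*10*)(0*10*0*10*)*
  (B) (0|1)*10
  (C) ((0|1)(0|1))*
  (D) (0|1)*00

Check each option against the DFA on short strings; one disagreement eliminates an option:
  (A) (0*10*)(0*10*0*10*)*: on '1' the DFA goes s0 → s0 and rejects (s0 ∉ Accept), but the regex matches it → eliminate
  (B) (0|1)*10: on '00' the DFA goes s0 → s1 → s2 and accepts (s2 ∈ Accept), but the regex does not match it → eliminate
  (C) ((0|1)(0|1))*: on ε the DFA stays in s0 and rejects (s0 ∉ Accept), but the regex matches it → eliminate
  (D) (0|1)*00: agrees with the DFA on every string of length ≤ 6
Only (D) is consistent with the DFA.
(D) (0|1)*00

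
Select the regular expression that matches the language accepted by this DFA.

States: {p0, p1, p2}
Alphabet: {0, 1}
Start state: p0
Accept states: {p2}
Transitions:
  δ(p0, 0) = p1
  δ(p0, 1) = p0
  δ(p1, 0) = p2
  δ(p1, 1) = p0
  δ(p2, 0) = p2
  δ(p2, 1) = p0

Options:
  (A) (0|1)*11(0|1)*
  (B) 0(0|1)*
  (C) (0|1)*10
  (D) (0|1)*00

Check each option against the DFA on short strings; one disagreement eliminates an option:
  (A) (0|1)*11(0|1)*: on '00' the DFA goes p0 → p1 → p2 and accepts (p2 ∈ Accept), but the regex does not match it → eliminate
  (B) 0(0|1)*: on '0' the DFA goes p0 → p1 and rejects (p1 ∉ Accept), but the regex matches it → eliminate
  (C) (0|1)*10: on '00' the DFA goes p0 → p1 → p2 and accepts (p2 ∈ Accept), but the regex does not match it → eliminate
  (D) (0|1)*00: agrees with the DFA on every string of length ≤ 6
Only (D) is consistent with the DFA.
(D) (0|1)*00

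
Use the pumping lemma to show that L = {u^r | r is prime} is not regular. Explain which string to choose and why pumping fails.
Assume L is regular with pumping length p. Idea: pumping by a suitable count produces a composite length.
Let q be a prime with q ≥ p and choose s = u^q ∈ L. By the pumping lemma, s = xyz with |xy| ≤ p, |y| = k ≥ 1. Take i = q+1: |xy^(q+1)z| = q + q·k = q(1+k). Since q ≥ 2 and 1+k ≥ 2, q(1+k) is composite, so xy^(q+1)z ∉ L.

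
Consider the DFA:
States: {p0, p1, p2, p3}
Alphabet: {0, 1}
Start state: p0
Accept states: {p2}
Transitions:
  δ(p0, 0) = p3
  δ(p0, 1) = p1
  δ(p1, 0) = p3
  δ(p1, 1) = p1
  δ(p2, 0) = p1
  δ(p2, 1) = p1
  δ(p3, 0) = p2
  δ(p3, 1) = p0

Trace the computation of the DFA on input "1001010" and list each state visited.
read '1': p0 → p1
  read '0': p1 → p3
  read '0': p3 → p2
  read '1': p2 → p1
  read '0': p1 → p3
  read '1': p3 → p0
  read '0': p0 → p3
p0 -> p1 -> p3 -> p2 -> p1 -> p3 -> p0 -> p3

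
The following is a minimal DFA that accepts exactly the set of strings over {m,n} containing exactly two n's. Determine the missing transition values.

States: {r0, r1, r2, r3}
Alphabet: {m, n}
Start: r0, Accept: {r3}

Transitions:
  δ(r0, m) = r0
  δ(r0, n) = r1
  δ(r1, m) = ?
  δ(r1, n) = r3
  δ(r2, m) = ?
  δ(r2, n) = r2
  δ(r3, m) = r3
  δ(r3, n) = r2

From the language and accept set, identify what each state tracks — r0: zero n's; r1: one n; r2: ≥ three n's (dead); r3: two n's.
Each missing δ(q, a) is the state matching the new tracked value after reading a.
δ(r1, m) = r1; δ(r2, m) = r2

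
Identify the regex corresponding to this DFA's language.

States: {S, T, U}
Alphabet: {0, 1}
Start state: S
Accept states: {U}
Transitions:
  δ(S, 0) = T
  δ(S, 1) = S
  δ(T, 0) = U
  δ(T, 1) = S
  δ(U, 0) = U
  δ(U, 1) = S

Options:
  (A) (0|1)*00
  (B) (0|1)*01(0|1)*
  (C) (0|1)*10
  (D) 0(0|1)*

Check each option against the DFA on short strings; one disagreement eliminates an option:
  (A) (0|1)*00: agrees with the DFA on every string of length ≤ 6
  (B) (0|1)*01(0|1)*: on '00' the DFA goes S → T → U and accepts (U ∈ Accept), but the regex does not match it → eliminate
  (C) (0|1)*10: on '00' the DFA goes S → T → U and accepts (U ∈ Accept), but the regex does not match it → eliminate
  (D) 0(0|1)*: on '0' the DFA goes S → T and rejects (T ∉ Accept), but the regex matches it → eliminate
Only (A) is consistent with the DFA.
(A) (0|1)*00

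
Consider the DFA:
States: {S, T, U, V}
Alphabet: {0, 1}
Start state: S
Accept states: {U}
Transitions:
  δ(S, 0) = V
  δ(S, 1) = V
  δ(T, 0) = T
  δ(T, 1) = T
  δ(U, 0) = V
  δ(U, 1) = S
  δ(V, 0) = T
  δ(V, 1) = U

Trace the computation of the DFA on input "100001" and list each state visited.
read '1': S → V
  read '0': V → T
  read '0': T → T
  read '0': T → T
  read '0': T → T
  read '1': T → T
S -> V -> T -> T -> T -> T -> T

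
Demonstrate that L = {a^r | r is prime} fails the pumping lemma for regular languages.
Assume L is regular with pumping length p. Idea: pumping by a suitable count produces a composite length.
Let q be a prime with q ≥ p and choose s = a^q ∈ L. By the pumping lemma, s = xyz with |xy| ≤ p, |y| = k ≥ 1. Take i = q+1: |xy^(q+1)z| = q + q·k = q(1+k). Since q ≥ 2 and 1+k ≥ 2, q(1+k) is composite, so xy^(q+1)z ∉ L.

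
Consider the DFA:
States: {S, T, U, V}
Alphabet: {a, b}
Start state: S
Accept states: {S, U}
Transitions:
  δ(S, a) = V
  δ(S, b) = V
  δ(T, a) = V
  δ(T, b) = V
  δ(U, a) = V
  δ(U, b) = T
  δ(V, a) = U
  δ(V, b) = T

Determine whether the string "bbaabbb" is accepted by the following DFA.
Processing string "bbaabbb":
  S --b--> V
  V --b--> T
  T --a--> V
  V --a--> U
  U --b--> T
  T --b--> V
  V --b--> T
Final state: T
Accept states: {S, U}
No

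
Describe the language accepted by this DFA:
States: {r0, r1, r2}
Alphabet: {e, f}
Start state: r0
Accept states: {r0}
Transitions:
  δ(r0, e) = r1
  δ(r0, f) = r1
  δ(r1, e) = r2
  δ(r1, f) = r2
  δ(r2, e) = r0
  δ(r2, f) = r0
Testing a few strings:
  'f' → reject
  'eefe' → reject
  'fef' → accept
  'fefe' → reject
State roles: r0=length ≡ 0 (mod 3); r1=length ≡ 1 (mod 3); r2=length ≡ 2 (mod 3)
All strings over {e,f} whose length is a multiple of 3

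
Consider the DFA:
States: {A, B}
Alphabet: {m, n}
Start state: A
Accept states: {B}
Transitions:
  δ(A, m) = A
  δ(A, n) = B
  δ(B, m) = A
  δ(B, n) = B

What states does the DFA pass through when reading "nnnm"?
read 'n': A → B
  read 'n': B → B
  read 'n': B → B
  read 'm': B → A
A -> B -> B -> B -> A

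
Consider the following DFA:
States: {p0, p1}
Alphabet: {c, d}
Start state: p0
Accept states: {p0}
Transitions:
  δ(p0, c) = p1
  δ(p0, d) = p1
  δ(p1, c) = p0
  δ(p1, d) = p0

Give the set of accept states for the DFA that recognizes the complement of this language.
Complement accept states = All states \ Original accept states
= {p0, p1} \ {p0}
{p1}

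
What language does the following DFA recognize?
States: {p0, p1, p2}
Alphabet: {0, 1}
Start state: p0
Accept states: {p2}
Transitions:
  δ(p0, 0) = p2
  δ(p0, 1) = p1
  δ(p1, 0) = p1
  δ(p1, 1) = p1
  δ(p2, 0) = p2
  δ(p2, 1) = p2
Testing a few strings:
  '10' → reject
  '1' → reject
  '00' → accept
  '010' → accept
State roles: p0=no input read; p1=started with 1 (dead); p2=started with 0
All binary strings starting with 0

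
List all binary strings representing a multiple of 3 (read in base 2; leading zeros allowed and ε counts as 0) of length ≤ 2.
ε, 0, 00, 11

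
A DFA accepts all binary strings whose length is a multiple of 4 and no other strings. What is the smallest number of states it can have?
By Myhill–Nerode, count the distinguishable equivalence classes: 4 classes — one per residue of the length mod 4; class i is distinguished from class j by any string of length (4 − i) mod 4.
4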